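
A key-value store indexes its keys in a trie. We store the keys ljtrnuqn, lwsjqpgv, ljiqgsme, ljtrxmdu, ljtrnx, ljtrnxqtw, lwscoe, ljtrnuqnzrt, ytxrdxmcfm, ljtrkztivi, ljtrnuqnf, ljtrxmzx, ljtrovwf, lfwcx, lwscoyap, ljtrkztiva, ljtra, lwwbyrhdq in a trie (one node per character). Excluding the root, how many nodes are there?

For each word, the new-node count is its length minus the longest prefix already in the trie:
  "ljtrnuqn" → 8 new (l, j, t, r, n, u, q, n)
  "lwsjqpgv" → prefix "l" already present; 7 new (w, s, j, q, p, g, v)
  "ljiqgsme" → prefix "lj" already present; 6 new (i, q, g, s, m, e)
  "ljtrxmdu" → prefix "ljtr" already present; 4 new (x, m, d, u)
  "ljtrnx" → prefix "ljtrn" already present; 1 new (x)
  "ljtrnxqtw" → prefix "ljtrnx" already present; 3 new (q, t, w)
  "lwscoe" → prefix "lws" already present; 3 new (c, o, e)
  "ljtrnuqnzrt" → prefix "ljtrnuqn" already present; 3 new (z, r, t)
  "ytxrdxmcfm" → 10 new (y, t, x, r, d, x, m, c, f, m)
  "ljtrkztivi" → prefix "ljtr" already present; 6 new (k, z, t, i, v, i)
  "ljtrnuqnf" → prefix "ljtrnuqn" already present; 1 new (f)
  "ljtrxmzx" → prefix "ljtrxm" already present; 2 new (z, x)
  "ljtrovwf" → prefix "ljtr" already present; 4 new (o, v, w, f)
  "lfwcx" → prefix "l" already present; 4 new (f, w, c, x)
  "lwscoyap" → prefix "lwsco" already present; 3 new (y, a, p)
  "ljtrkztiva" → prefix "ljtrkztiv" already present; 1 new (a)
  "ljtra" → prefix "ljtr" already present; 1 new (a)
  "lwwbyrhdq" → prefix "lw" already present; 7 new (w, b, y, r, h, d, q)
Total nodes = 8 + 7 + 6 + 4 + 1 + 3 + 3 + 3 + 10 + 6 + 1 + 2 + 4 + 4 + 3 + 1 + 1 + 7 = 74

74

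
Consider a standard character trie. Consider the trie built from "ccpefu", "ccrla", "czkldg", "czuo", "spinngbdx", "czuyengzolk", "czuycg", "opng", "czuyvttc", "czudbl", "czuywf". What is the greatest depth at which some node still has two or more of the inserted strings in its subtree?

4

The deepest shared node is where two words last agree before diverging.
"czuycg" and "czuyengzolk" agree on "czuy" (4 characters) before diverging; nothing deeper is shared.
Longest shared-prefix length: 4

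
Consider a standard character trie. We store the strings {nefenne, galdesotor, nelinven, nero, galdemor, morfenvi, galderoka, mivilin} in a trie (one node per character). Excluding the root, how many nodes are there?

Count nodes per top-level branch (shared prefixes stored once):
  'g'-branch (galdemor, galderoka, galdesotor): 17 nodes
  'm'-branch (mivilin, morfenvi): 14 nodes
  'n'-branch (nefenne, nelinven, nero): 15 nodes
Sum: 46

46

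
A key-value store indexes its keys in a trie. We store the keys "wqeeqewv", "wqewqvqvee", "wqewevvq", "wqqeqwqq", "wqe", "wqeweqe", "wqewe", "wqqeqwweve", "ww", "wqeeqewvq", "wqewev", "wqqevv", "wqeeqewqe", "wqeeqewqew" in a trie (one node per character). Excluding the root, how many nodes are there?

38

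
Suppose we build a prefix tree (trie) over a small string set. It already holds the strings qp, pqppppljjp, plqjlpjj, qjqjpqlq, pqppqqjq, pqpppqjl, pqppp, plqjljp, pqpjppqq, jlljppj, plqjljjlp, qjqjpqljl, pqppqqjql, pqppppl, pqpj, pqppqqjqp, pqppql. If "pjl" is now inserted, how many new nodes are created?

2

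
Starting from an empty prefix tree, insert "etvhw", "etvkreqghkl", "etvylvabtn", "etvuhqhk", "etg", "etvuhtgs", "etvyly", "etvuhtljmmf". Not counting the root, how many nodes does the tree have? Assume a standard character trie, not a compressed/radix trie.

35

For each word, the new-node count is its length minus the longest prefix already in the trie:
  "etvhw" → 5 new (e, t, v, h, w)
  "etvkreqghkl" → prefix "etv" already present; 8 new (k, r, e, q, g, h, k, l)
  "etvylvabtn" → prefix "etv" already present; 7 new (y, l, v, a, b, t, n)
  "etvuhqhk" → prefix "etv" already present; 5 new (u, h, q, h, k)
  "etg" → prefix "et" already present; 1 new (g)
  "etvuhtgs" → prefix "etvuh" already present; 3 new (t, g, s)
  "etvyly" → prefix "etvyl" already present; 1 new (y)
  "etvuhtljmmf" → prefix "etvuht" already present; 5 new (l, j, m, m, f)
Total nodes = 5 + 8 + 7 + 5 + 1 + 3 + 1 + 5 = 35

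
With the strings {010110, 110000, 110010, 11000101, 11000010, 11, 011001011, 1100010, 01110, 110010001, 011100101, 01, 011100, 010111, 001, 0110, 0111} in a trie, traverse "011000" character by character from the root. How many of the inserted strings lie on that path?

Check each prefix of "011000" against the stored set — each match is an end-marker on the path.
Prefixes of the query that are stored words: "01", "0110"
Count: 2

2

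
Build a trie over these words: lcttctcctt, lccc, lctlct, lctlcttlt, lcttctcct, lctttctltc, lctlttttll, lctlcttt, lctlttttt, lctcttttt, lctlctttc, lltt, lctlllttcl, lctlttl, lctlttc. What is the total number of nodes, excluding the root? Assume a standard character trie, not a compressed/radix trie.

50

Count nodes per top-level branch (shared prefixes stored once):
  'l'-branch (lccc, lctcttttt, lctlct, lctlcttlt, lctlcttt, lctlctttc, lctlllttcl, lctlttc, lctlttl, lctlttttll, lctlttttt, lcttctcct, lcttctcctt, lctttctltc, lltt): 50 nodes
Sum: 50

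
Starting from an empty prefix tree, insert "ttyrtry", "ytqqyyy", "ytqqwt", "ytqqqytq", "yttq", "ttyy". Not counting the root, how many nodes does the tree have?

Count nodes per top-level branch (shared prefixes stored once):
  't'-branch (ttyrtry, ttyy): 8 nodes
  'y'-branch (ytqqqytq, ytqqwt, ytqqyyy, yttq): 15 nodes
Sum: 23

23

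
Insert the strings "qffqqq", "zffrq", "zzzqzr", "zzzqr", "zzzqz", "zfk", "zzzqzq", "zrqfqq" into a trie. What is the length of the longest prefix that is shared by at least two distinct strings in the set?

5

The deepest shared node is where two words last agree before diverging.
"zzzqz" and "zzzqzq" agree on "zzzqz" (5 characters) before diverging; nothing deeper is shared.
Longest shared-prefix length: 5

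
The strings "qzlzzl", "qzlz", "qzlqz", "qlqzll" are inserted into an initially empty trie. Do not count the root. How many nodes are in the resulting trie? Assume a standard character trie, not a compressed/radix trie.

Trie structure (* marks end of a word):
(root)
└─ q
   ├─ l
   │  └─ q
   │     └─ z
   │        └─ l
   │           └─ l *
   └─ z
      └─ l
         ├─ q
         │  └─ z *
         └─ z *
            └─ z
               └─ l *
Counting every labelled node above: 13.

13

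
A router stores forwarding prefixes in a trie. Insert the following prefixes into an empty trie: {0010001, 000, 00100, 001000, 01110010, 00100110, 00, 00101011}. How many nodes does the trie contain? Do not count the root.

22

Trie structure (* marks end of a word):
(root)
└─ 0
   ├─ 0 *
   │  ├─ 0 *
   │  └─ 1
   │     └─ 0
   │        ├─ 0 *
   │        │  ├─ 0 *
   │        │  │  └─ 1 *
   │        │  └─ 1
   │        │     └─ 1
   │        │        └─ 0 *
   │        └─ 1
   │           └─ 0
   │              └─ 1
   │                 └─ 1 *
   └─ 1
      └─ 1
         └─ 1
            └─ 0
               └─ 0
                  └─ 1
                     └─ 0 *
Counting every labelled node above: 22.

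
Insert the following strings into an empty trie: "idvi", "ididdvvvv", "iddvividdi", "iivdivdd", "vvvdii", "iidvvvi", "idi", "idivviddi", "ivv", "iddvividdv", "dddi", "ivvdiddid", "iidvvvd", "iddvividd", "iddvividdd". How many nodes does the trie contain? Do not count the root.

Trace insertions, counting only characters that open a new branch:
  "idvi" → 4 new (i, d, v, i)
  "ididdvvvv" → prefix "id" already present; 7 new (i, d, d, v, v, v, v)
  "iddvividdi" → prefix "id" already present; 8 new (d, v, i, v, i, d, d, i)
  "iivdivdd" → prefix "i" already present; 7 new (i, v, d, i, v, d, d)
  "vvvdii" → 6 new (v, v, v, d, i, i)
  "iidvvvi" → prefix "ii" already present; 5 new (d, v, v, v, i)
  "idi" → prefix "idi" already present; 0 new (none)
  "idivviddi" → prefix "idi" already present; 6 new (v, v, i, d, d, i)
  "ivv" → prefix "i" already present; 2 new (v, v)
  "iddvividdv" → prefix "iddvividd" already present; 1 new (v)
  "dddi" → 4 new (d, d, d, i)
  "ivvdiddid" → prefix "ivv" already present; 6 new (d, i, d, d, i, d)
  "iidvvvd" → prefix "iidvvv" already present; 1 new (d)
  "iddvividd" → prefix "iddvividd" already present; 0 new (none)
  "iddvividdd" → prefix "iddvividd" already present; 1 new (d)
Total nodes = 4 + 7 + 8 + 7 + 6 + 5 + 0 + 6 + 2 + 1 + 4 + 6 + 1 + 0 + 1 = 58

58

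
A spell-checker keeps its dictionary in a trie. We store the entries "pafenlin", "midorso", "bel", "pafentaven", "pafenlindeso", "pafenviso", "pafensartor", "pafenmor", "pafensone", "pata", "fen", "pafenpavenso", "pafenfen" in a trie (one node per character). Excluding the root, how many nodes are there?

58

For each word, the new-node count is its length minus the longest prefix already in the trie:
  "pafenlin" → 8 new (p, a, f, e, n, l, i, n)
  "midorso" → 7 new (m, i, d, o, r, s, o)
  "bel" → 3 new (b, e, l)
  "pafentaven" → prefix "pafen" already present; 5 new (t, a, v, e, n)
  "pafenlindeso" → prefix "pafenlin" already present; 4 new (d, e, s, o)
  "pafenviso" → prefix "pafen" already present; 4 new (v, i, s, o)
  "pafensartor" → prefix "pafen" already present; 6 new (s, a, r, t, o, r)
  "pafenmor" → prefix "pafen" already present; 3 new (m, o, r)
  "pafensone" → prefix "pafens" already present; 3 new (o, n, e)
  "pata" → prefix "pa" already present; 2 new (t, a)
  "fen" → 3 new (f, e, n)
  "pafenpavenso" → prefix "pafen" already present; 7 new (p, a, v, e, n, s, o)
  "pafenfen" → prefix "pafen" already present; 3 new (f, e, n)
Total nodes = 8 + 7 + 3 + 5 + 4 + 4 + 6 + 3 + 3 + 2 + 3 + 7 + 3 = 58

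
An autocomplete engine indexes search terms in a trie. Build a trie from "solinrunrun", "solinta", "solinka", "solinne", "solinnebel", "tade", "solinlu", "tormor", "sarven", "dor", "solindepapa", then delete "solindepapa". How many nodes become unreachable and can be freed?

A node on "solindepapa"'s path can go only if nothing else ends at it or branches off below it.
The suffix "depapa" (6 nodes) is used only by "solindepapa"; the node for "solin" still has the child "r", so pruning stops there.
Nodes removed: 6

6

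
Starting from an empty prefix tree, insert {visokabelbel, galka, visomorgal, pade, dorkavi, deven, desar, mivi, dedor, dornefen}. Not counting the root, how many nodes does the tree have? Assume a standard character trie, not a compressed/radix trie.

Insert word by word; a character creates a node only if that edge doesn't already exist:
  "visokabelbel" → 12 new (v, i, s, o, k, a, b, e, l, b, e, l)
  "galka" → 5 new (g, a, l, k, a)
  "visomorgal" → prefix "viso" already present; 6 new (m, o, r, g, a, l)
  "pade" → 4 new (p, a, d, e)
  "dorkavi" → 7 new (d, o, r, k, a, v, i)
  "deven" → prefix "d" already present; 4 new (e, v, e, n)
  "desar" → prefix "de" already present; 3 new (s, a, r)
  "mivi" → 4 new (m, i, v, i)
  "dedor" → prefix "de" already present; 3 new (d, o, r)
  "dornefen" → prefix "dor" already present; 5 new (n, e, f, e, n)
Total nodes = 12 + 5 + 6 + 4 + 7 + 4 + 3 + 4 + 3 + 5 = 53

53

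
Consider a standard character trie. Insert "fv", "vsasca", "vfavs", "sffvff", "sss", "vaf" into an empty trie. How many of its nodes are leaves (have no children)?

6

Leaves are exactly the stored words that no other stored word extends.
Those words: "fv", "sffvff", "sss", "vaf", "vfavs", "vsasca"
Leaf count: 6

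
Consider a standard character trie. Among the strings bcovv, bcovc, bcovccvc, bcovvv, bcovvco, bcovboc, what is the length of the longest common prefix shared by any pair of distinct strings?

5

Look for the deepest trie node that still has at least two words in its subtree.
"bcovc" and "bcovccvc" agree on "bcovc" (5 characters) before diverging; nothing deeper is shared.
Longest shared-prefix length: 5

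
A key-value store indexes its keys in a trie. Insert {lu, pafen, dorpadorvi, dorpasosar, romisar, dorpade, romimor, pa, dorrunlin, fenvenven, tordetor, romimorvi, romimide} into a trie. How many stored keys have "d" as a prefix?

Filter for entries beginning with "d":
Words under "d": dorpade, dorpadorvi, dorpasosar, dorrunlin
Count: 4

4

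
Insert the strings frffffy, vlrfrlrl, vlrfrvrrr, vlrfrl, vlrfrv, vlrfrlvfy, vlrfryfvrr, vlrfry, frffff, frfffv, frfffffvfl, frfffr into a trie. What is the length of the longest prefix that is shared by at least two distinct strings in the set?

6

Look for the deepest trie node that still has at least two words in its subtree.
"frffff" and "frfffffvfl" agree on "frffff" (6 characters) before diverging; nothing deeper is shared.
Longest shared-prefix length: 6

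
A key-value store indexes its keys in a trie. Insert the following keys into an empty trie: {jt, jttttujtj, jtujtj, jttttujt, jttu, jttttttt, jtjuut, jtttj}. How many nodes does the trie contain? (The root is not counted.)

22

Count nodes per top-level branch (shared prefixes stored once):
  'j'-branch (jt, jtjuut, jtttj, jttttttt, jttttujt, jttttujtj, jttu, jtujtj): 22 nodes
Sum: 22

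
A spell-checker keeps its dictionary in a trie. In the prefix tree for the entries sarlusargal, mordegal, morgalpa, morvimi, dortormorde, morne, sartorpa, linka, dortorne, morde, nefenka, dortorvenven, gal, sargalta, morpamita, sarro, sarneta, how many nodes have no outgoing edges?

16

A leaf is a node with no children — equivalently, the end of a word that is not a proper prefix of any other stored word.
Those words: "dortormorde", "dortorne", "dortorvenven", "gal", "linka", "mordegal", "morgalpa", "morne", "morpamita", "morvimi", "nefenka", "sargalta", "sarlusargal", "sarneta", "sarro", "sartorpa"
Leaf count: 16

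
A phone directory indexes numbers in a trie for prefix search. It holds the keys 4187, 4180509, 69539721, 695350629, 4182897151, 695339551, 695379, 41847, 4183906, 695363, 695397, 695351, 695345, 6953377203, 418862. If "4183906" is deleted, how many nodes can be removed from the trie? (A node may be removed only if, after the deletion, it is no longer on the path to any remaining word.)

4

Walk "4183906" from the leaf back toward the root, removing each node that no remaining word uses.
The suffix "3906" (4 nodes) is used only by "4183906"; the node for "418" still has the child "7", so pruning stops there.
Nodes removed: 4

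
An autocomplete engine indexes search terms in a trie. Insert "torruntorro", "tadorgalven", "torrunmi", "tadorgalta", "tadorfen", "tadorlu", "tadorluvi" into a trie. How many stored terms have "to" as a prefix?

2

Filter for entries beginning with "to":
Words under "to": torrunmi, torruntorro
Count: 2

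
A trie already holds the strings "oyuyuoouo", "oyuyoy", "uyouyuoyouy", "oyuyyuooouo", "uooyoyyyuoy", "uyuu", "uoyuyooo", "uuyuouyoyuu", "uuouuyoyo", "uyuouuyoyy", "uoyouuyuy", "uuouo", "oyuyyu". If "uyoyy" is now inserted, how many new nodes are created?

2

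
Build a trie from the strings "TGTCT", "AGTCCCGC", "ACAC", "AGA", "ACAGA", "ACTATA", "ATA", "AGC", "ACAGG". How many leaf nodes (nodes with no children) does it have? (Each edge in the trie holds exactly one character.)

9

A leaf is a node with no children — equivalently, the end of a word that is not a proper prefix of any other stored word.
Those words: "ACAC", "ACAGA", "ACAGG", "ACTATA", "AGA", "AGC", "AGTCCCGC", "ATA", "TGTCT"
Leaf count: 9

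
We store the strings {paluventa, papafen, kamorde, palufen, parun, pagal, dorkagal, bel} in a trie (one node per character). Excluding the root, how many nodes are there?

41

Trace insertions, counting only characters that open a new branch:
  "paluventa" → 9 new (p, a, l, u, v, e, n, t, a)
  "papafen" → prefix "pa" already present; 5 new (p, a, f, e, n)
  "kamorde" → 7 new (k, a, m, o, r, d, e)
  "palufen" → prefix "palu" already present; 3 new (f, e, n)
  "parun" → prefix "pa" already present; 3 new (r, u, n)
  "pagal" → prefix "pa" already present; 3 new (g, a, l)
  "dorkagal" → 8 new (d, o, r, k, a, g, a, l)
  "bel" → 3 new (b, e, l)
Total nodes = 9 + 5 + 7 + 3 + 3 + 3 + 8 + 3 = 41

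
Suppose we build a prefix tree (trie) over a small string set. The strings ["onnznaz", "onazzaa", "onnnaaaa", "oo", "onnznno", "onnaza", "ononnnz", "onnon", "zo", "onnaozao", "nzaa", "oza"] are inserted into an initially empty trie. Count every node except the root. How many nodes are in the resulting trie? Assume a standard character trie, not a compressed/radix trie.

Insert word by word; a character creates a node only if that edge doesn't already exist:
  "onnznaz" → 7 new (o, n, n, z, n, a, z)
  "onazzaa" → prefix "on" already present; 5 new (a, z, z, a, a)
  "onnnaaaa" → prefix "onn" already present; 5 new (n, a, a, a, a)
  "oo" → prefix "o" already present; 1 new (o)
  "onnznno" → prefix "onnzn" already present; 2 new (n, o)
  "onnaza" → prefix "onn" already present; 3 new (a, z, a)
  "ononnnz" → prefix "on" already present; 5 new (o, n, n, n, z)
  "onnon" → prefix "onn" already present; 2 new (o, n)
  "zo" → 2 new (z, o)
  "onnaozao" → prefix "onna" already present; 4 new (o, z, a, o)
  "nzaa" → 4 new (n, z, a, a)
  "oza" → prefix "o" already present; 2 new (z, a)
Total nodes = 7 + 5 + 5 + 1 + 2 + 3 + 5 + 2 + 2 + 4 + 4 + 2 = 42

42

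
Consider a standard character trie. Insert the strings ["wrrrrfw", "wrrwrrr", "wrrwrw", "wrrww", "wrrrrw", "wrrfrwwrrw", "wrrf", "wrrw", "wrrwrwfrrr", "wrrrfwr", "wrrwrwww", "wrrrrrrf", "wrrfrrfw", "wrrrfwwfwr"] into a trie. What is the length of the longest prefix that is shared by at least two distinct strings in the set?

The deepest shared node is where two words last agree before diverging.
"wrrrfwr" and "wrrrfwwfwr" agree on "wrrrfw" (6 characters) before diverging; nothing deeper is shared.
Longest shared-prefix length: 6

6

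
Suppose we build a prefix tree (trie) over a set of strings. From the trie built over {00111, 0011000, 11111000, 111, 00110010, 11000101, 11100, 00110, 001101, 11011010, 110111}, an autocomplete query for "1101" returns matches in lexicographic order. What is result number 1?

11011010

Filter for "1101…" and sort: "11011010", "110111"
The 1st is 11011010.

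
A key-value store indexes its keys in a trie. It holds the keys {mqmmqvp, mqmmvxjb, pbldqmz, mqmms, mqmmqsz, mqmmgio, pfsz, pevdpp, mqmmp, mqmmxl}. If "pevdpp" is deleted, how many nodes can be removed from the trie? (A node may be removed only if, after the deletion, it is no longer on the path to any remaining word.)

Walk "pevdpp" from the leaf back toward the root, removing each node that no remaining word uses.
The suffix "evdpp" (5 nodes) is used only by "pevdpp"; the node for "p" still has the child "b", so pruning stops there.
Nodes removed: 5

5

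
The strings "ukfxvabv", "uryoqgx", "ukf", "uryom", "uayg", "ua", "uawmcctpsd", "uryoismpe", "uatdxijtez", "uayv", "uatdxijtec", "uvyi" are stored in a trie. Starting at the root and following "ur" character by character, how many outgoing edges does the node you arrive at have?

1

The children of the "ur" node are the distinct next characters among strings starting with "ur".
Distinct next characters after "ur": y.
That node has 1 child edge.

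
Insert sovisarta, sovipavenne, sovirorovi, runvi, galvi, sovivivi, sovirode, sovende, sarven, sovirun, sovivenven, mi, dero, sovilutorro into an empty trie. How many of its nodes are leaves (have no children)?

A leaf is a node with no children — equivalently, the end of a word that is not a proper prefix of any other stored word.
Those words: "dero", "galvi", "mi", "runvi", "sarven", "sovende", "sovilutorro", "sovipavenne", "sovirode", "sovirorovi", "sovirun", "sovisarta", "sovivenven", "sovivivi"
Leaf count: 14

14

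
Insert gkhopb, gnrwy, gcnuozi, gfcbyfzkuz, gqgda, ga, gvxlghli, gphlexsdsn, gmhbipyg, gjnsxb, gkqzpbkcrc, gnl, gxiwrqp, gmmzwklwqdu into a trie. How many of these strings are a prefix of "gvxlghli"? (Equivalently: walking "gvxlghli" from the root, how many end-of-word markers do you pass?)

1

Traverse "gvxlghli" character by character; count nodes along the way that are marked as word ends.
Prefixes of the query that are stored words: "gvxlghli"
Count: 1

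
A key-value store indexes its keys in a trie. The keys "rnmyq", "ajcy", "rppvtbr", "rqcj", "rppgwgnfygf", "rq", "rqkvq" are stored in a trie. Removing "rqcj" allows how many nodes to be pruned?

After clearing the end-marker at "rqcj", prune upward until reaching a node still needed by another word.
The suffix "cj" (2 nodes) is used only by "rqcj"; the node for "rq" still has the child "k", so pruning stops there.
Nodes removed: 2

2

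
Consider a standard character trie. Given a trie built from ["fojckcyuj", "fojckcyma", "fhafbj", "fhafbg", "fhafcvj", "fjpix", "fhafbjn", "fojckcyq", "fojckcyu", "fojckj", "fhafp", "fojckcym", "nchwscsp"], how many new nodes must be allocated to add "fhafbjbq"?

2

The longest prefix of "fhafbjbq" already in the trie is "fhafbj" (length 6).
Each of the 2 remaining characters creates one node.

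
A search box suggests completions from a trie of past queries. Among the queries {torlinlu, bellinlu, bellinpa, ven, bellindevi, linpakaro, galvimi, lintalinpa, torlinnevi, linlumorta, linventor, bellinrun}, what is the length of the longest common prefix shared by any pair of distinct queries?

Equivalently: take the maximum, over all pairs, of their longest common prefix length.
"bellindevi" and "bellinlu" agree on "bellin" (6 characters) before diverging; nothing deeper is shared.
Longest shared-prefix length: 6

6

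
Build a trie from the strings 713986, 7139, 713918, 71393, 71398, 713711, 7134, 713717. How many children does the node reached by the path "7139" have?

3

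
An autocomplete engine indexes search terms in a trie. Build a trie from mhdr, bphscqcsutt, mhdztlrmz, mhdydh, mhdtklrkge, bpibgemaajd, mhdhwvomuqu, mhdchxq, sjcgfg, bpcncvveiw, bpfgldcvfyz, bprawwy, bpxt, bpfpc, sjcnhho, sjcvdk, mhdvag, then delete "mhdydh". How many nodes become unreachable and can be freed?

3

After clearing the end-marker at "mhdydh", prune upward until reaching a node still needed by another word.
The suffix "ydh" (3 nodes) is used only by "mhdydh"; the node for "mhd" still has the child "r", so pruning stops there.
Nodes removed: 3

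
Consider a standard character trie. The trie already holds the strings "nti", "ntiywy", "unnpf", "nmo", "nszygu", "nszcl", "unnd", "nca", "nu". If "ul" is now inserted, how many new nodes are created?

1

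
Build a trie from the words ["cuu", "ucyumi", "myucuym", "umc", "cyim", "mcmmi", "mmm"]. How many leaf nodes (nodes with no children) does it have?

7

A leaf is a node with no children — equivalently, the end of a word that is not a proper prefix of any other stored word.
Those words: "cuu", "cyim", "mcmmi", "mmm", "myucuym", "ucyumi", "umc"
Leaf count: 7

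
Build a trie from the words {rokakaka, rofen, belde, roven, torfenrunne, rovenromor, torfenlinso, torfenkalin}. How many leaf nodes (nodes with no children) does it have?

7

Leaves are exactly the stored words that no other stored word extends.
Those words: "belde", "rofen", "rokakaka", "rovenromor", "torfenkalin", "torfenlinso", "torfenrunne"
Leaf count: 7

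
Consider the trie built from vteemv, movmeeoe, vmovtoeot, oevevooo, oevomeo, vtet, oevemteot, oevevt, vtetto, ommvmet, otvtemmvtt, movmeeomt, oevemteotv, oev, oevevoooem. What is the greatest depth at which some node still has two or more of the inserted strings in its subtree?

The deepest shared node is where two words last agree before diverging.
e.g. "oevemteot" and "oevemteotv" share the prefix "oevemteot" of length 9; no pair shares a longer one.
Longest shared-prefix length: 9

9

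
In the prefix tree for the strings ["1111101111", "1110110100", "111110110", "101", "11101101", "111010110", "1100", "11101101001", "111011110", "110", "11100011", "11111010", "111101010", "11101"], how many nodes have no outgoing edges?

10

Leaves are exactly the stored words that no other stored word extends.
Those words: "101", "1100", "11100011", "111010110", "11101101001", "111011110", "111101010", "11111010", "111110110", "1111101111"
Leaf count: 10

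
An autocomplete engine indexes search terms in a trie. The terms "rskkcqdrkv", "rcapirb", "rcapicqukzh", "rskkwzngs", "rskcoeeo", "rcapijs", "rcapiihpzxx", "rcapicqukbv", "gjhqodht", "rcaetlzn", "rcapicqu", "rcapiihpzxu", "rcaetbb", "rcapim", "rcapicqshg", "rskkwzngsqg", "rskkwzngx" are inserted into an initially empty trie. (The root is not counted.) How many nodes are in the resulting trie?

65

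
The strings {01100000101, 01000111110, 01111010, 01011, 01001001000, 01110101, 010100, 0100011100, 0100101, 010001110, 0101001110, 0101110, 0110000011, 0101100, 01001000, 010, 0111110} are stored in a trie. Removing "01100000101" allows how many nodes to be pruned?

After clearing the end-marker at "01100000101", prune upward until reaching a node still needed by another word.
The suffix "01" (2 nodes) is used only by "01100000101"; the node for "011000001" still has the child "1", so pruning stops there.
Nodes removed: 2

2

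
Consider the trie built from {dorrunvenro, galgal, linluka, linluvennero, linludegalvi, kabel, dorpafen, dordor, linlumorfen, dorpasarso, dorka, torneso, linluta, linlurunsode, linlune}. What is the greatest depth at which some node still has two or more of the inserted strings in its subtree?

Equivalently: take the maximum, over all pairs, of their longest common prefix length.
"dorpafen" and "dorpasarso" agree on "dorpa" (5 characters) before diverging; nothing deeper is shared.
Longest shared-prefix length: 5

5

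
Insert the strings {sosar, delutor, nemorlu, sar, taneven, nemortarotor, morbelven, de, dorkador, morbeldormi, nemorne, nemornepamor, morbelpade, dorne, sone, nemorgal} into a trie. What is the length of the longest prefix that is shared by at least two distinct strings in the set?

Look for the deepest trie node that still has at least two words in its subtree.
"nemorne" and "nemornepamor" agree on "nemorne" (7 characters) before diverging; nothing deeper is shared.
Longest shared-prefix length: 7

7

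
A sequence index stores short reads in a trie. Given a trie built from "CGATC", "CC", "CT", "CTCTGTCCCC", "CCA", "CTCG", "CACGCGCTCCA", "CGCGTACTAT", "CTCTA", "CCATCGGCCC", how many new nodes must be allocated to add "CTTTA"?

3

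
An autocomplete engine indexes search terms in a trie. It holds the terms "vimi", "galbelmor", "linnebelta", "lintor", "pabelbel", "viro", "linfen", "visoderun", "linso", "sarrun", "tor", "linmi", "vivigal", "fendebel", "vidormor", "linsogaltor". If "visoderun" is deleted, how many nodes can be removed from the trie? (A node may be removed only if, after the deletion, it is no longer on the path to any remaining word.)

7

Walk "visoderun" from the leaf back toward the root, removing each node that no remaining word uses.
The suffix "soderun" (7 nodes) is used only by "visoderun"; the node for "vi" still has the child "m", so pruning stops there.
Nodes removed: 7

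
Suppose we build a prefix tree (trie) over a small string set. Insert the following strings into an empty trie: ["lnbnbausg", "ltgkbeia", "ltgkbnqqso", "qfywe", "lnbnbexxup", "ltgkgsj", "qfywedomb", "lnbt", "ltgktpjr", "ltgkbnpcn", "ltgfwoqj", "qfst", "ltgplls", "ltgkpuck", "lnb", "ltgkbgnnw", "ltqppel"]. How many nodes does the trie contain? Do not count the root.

Trace insertions, counting only characters that open a new branch:
  "lnbnbausg" → 9 new (l, n, b, n, b, a, u, s, g)
  "ltgkbeia" → prefix "l" already present; 7 new (t, g, k, b, e, i, a)
  "ltgkbnqqso" → prefix "ltgkb" already present; 5 new (n, q, q, s, o)
  "qfywe" → 5 new (q, f, y, w, e)
  "lnbnbexxup" → prefix "lnbnb" already present; 5 new (e, x, x, u, p)
  "ltgkgsj" → prefix "ltgk" already present; 3 new (g, s, j)
  "qfywedomb" → prefix "qfywe" already present; 4 new (d, o, m, b)
  "lnbt" → prefix "lnb" already present; 1 new (t)
  "ltgktpjr" → prefix "ltgk" already present; 4 new (t, p, j, r)
  "ltgkbnpcn" → prefix "ltgkbn" already present; 3 new (p, c, n)
  "ltgfwoqj" → prefix "ltg" already present; 5 new (f, w, o, q, j)
  "qfst" → prefix "qf" already present; 2 new (s, t)
  "ltgplls" → prefix "ltg" already present; 4 new (p, l, l, s)
  "ltgkpuck" → prefix "ltgk" already present; 4 new (p, u, c, k)
  "lnb" → prefix "lnb" already present; 0 new (none)
  "ltgkbgnnw" → prefix "ltgkb" already present; 4 new (g, n, n, w)
  "ltqppel" → prefix "lt" already present; 5 new (q, p, p, e, l)
Total nodes = 9 + 7 + 5 + 5 + 5 + 3 + 4 + 1 + 4 + 3 + 5 + 2 + 4 + 4 + 0 + 4 + 5 = 70

70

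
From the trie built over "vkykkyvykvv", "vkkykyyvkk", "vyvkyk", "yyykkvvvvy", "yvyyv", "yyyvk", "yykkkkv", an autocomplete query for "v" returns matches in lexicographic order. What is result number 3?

vyvkyk

Words with prefix "v", in lexicographic order: "vkkykyyvkk", "vkykkyvykvv", "vyvkyk"
The 3rd is vyvkyk.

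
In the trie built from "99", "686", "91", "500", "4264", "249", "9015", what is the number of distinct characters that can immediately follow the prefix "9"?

3

Walk "9" from the root, arriving at one node.
Characters that immediately follow "9" among the stored strings: {0, 1, 9}.
That node has 3 child edges.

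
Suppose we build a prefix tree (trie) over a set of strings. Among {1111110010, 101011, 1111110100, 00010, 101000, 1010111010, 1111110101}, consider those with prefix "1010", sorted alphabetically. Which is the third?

1010111010

Words with prefix "1010", in lexicographic order: "101000", "101011", "1010111010"
Position 3: 1010111010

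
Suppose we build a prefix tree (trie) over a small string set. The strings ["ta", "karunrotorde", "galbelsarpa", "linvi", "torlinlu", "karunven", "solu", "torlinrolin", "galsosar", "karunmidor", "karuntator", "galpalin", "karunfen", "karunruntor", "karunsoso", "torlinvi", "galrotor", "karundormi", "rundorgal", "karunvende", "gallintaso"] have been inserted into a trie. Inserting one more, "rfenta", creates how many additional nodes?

Walking "rfenta" from the root, the first 1 characters ("r") follow existing edges; "f" is the first miss.
So 6 − 1 = 5 new nodes.

5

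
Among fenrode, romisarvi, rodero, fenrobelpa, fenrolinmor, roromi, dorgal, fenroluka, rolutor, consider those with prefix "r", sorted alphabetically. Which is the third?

romisarvi

Filter for "r…" and sort: "rodero", "rolutor", "romisarvi", "roromi"
The 3rd is romisarvi.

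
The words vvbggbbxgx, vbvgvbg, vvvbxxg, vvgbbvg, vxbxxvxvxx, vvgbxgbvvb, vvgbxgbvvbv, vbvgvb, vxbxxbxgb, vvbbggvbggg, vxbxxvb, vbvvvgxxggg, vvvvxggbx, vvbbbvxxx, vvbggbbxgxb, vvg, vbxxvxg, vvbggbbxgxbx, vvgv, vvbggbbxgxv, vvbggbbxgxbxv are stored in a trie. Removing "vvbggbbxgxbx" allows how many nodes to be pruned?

0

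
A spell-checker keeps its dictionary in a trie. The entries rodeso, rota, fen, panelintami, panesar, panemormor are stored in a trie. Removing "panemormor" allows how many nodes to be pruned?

A node on "panemormor"'s path can go only if nothing else ends at it or branches off below it.
The suffix "mormor" (6 nodes) is used only by "panemormor"; the node for "pane" still has the child "l", so pruning stops there.
Nodes removed: 6

6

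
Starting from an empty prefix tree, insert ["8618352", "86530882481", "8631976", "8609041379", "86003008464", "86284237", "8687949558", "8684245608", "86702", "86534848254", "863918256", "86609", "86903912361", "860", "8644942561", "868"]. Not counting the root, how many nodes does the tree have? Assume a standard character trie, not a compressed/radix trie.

94

Insert word by word; a character creates a node only if that edge doesn't already exist:
  "8618352" → 7 new (8, 6, 1, 8, 3, 5, 2)
  "86530882481" → prefix "86" already present; 9 new (5, 3, 0, 8, 8, 2, 4, 8, 1)
  "8631976" → prefix "86" already present; 5 new (3, 1, 9, 7, 6)
  "8609041379" → prefix "86" already present; 8 new (0, 9, 0, 4, 1, 3, 7, 9)
  "86003008464" → prefix "860" already present; 8 new (0, 3, 0, 0, 8, 4, 6, 4)
  "86284237" → prefix "86" already present; 6 new (2, 8, 4, 2, 3, 7)
  "8687949558" → prefix "86" already present; 8 new (8, 7, 9, 4, 9, 5, 5, 8)
  "8684245608" → prefix "868" already present; 7 new (4, 2, 4, 5, 6, 0, 8)
  "86702" → prefix "86" already present; 3 new (7, 0, 2)
  "86534848254" → prefix "8653" already present; 7 new (4, 8, 4, 8, 2, 5, 4)
  "863918256" → prefix "863" already present; 6 new (9, 1, 8, 2, 5, 6)
  "86609" → prefix "86" already present; 3 new (6, 0, 9)
  "86903912361" → prefix "86" already present; 9 new (9, 0, 3, 9, 1, 2, 3, 6, 1)
  "860" → prefix "860" already present; 0 new (none)
  "8644942561" → prefix "86" already present; 8 new (4, 4, 9, 4, 2, 5, 6, 1)
  "868" → prefix "868" already present; 0 new (none)
Total nodes = 7 + 9 + 5 + 8 + 8 + 6 + 8 + 7 + 3 + 7 + 6 + 3 + 9 + 0 + 8 + 0 = 94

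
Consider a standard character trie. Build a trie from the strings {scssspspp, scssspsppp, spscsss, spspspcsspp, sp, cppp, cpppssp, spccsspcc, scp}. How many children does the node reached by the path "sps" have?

2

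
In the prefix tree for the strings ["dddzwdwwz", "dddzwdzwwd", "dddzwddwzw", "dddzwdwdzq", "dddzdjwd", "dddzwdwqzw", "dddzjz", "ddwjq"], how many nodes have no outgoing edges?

8

A leaf is a node with no children — equivalently, the end of a word that is not a proper prefix of any other stored word.
Those words: "dddzdjwd", "dddzjz", "dddzwddwzw", "dddzwdwdzq", "dddzwdwqzw", "dddzwdwwz", "dddzwdzwwd", "ddwjq"
Leaf count: 8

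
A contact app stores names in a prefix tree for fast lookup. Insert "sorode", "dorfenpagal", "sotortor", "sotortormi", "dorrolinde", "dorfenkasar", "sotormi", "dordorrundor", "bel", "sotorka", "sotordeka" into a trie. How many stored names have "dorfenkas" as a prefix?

Traverse to the node for "dorfenkas", then collect every word in that subtree.
Words under "dorfenkas": dorfenkasar
Count: 1

1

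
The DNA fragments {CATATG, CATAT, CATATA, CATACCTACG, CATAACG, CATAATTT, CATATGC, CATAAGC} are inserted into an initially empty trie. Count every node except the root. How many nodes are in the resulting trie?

22

Insert word by word; a character creates a node only if that edge doesn't already exist:
  "CATATG" → 6 new (C, A, T, A, T, G)
  "CATAT" → prefix "CATAT" already present; 0 new (none)
  "CATATA" → prefix "CATAT" already present; 1 new (A)
  "CATACCTACG" → prefix "CATA" already present; 6 new (C, C, T, A, C, G)
  "CATAACG" → prefix "CATA" already present; 3 new (A, C, G)
  "CATAATTT" → prefix "CATAA" already present; 3 new (T, T, T)
  "CATATGC" → prefix "CATATG" already present; 1 new (C)
  "CATAAGC" → prefix "CATAA" already present; 2 new (G, C)
Total nodes = 6 + 0 + 1 + 6 + 3 + 3 + 1 + 2 = 22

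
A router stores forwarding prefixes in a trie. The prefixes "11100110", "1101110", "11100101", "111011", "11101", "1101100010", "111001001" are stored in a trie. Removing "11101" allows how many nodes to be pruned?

0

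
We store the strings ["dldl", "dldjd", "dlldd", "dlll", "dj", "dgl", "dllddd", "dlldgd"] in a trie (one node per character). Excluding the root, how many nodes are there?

16

For each word, the new-node count is its length minus the longest prefix already in the trie:
  "dldl" → 4 new (d, l, d, l)
  "dldjd" → prefix "dld" already present; 2 new (j, d)
  "dlldd" → prefix "dl" already present; 3 new (l, d, d)
  "dlll" → prefix "dll" already present; 1 new (l)
  "dj" → prefix "d" already present; 1 new (j)
  "dgl" → prefix "d" already present; 2 new (g, l)
  "dllddd" → prefix "dlldd" already present; 1 new (d)
  "dlldgd" → prefix "dlld" already present; 2 new (g, d)
Total nodes = 4 + 2 + 3 + 1 + 1 + 2 + 1 + 2 = 16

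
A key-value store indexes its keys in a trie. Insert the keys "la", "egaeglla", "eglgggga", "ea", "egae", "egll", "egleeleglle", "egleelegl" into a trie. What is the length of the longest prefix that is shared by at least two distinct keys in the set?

9

Look for the deepest trie node that still has at least two words in its subtree.
"egleelegl" and "egleeleglle" agree on "egleelegl" (9 characters) before diverging; nothing deeper is shared.
Longest shared-prefix length: 9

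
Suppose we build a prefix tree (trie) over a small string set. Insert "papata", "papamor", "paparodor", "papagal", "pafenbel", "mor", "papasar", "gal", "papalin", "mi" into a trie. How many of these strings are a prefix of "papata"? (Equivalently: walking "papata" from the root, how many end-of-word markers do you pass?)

1

Traverse "papata" character by character; count nodes along the way that are marked as word ends.
Prefixes of the query that are stored words: "papata"
Count: 1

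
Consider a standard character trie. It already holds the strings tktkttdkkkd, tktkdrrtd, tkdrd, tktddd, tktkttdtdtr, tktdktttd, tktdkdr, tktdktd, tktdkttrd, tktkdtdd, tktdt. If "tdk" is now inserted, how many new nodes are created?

2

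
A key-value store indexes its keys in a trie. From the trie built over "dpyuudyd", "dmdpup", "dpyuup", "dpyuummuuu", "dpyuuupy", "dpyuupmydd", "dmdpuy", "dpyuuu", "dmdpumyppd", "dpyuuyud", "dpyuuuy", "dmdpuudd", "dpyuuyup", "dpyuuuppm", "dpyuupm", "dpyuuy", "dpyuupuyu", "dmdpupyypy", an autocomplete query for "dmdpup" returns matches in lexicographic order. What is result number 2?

dmdpupyypy

DFS of the "dmdpup" subtree visits, in order: "dmdpup", "dmdpupyypy"
The 2nd is dmdpupyypy.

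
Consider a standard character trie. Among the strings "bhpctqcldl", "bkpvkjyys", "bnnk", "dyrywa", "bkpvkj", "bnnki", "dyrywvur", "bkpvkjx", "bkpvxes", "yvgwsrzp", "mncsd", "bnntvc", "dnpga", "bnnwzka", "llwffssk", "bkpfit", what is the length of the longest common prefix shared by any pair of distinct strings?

6

The deepest shared node is where two words last agree before diverging.
e.g. "bkpvkj" and "bkpvkjx" share the prefix "bkpvkj" of length 6; no pair shares a longer one.
Longest shared-prefix length: 6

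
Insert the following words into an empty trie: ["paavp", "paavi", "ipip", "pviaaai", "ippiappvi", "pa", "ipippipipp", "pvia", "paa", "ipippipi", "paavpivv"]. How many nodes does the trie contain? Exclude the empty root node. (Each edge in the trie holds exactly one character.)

32

Trace insertions, counting only characters that open a new branch:
  "paavp" → 5 new (p, a, a, v, p)
  "paavi" → prefix "paav" already present; 1 new (i)
  "ipip" → 4 new (i, p, i, p)
  "pviaaai" → prefix "p" already present; 6 new (v, i, a, a, a, i)
  "ippiappvi" → prefix "ip" already present; 7 new (p, i, a, p, p, v, i)
  "pa" → prefix "pa" already present; 0 new (none)
  "ipippipipp" → prefix "ipip" already present; 6 new (p, i, p, i, p, p)
  "pvia" → prefix "pvia" already present; 0 new (none)
  "paa" → prefix "paa" already present; 0 new (none)
  "ipippipi" → prefix "ipippipi" already present; 0 new (none)
  "paavpivv" → prefix "paavp" already present; 3 new (i, v, v)
Total nodes = 5 + 1 + 4 + 6 + 7 + 0 + 6 + 0 + 0 + 0 + 3 = 32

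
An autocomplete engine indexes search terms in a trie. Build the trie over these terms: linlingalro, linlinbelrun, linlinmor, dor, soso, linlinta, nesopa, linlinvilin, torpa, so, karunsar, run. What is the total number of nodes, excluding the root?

56

For each word, the new-node count is its length minus the longest prefix already in the trie:
  "linlingalro" → 11 new (l, i, n, l, i, n, g, a, l, r, o)
  "linlinbelrun" → prefix "linlin" already present; 6 new (b, e, l, r, u, n)
  "linlinmor" → prefix "linlin" already present; 3 new (m, o, r)
  "dor" → 3 new (d, o, r)
  "soso" → 4 new (s, o, s, o)
  "linlinta" → prefix "linlin" already present; 2 new (t, a)
  "nesopa" → 6 new (n, e, s, o, p, a)
  "linlinvilin" → prefix "linlin" already present; 5 new (v, i, l, i, n)
  "torpa" → 5 new (t, o, r, p, a)
  "so" → prefix "so" already present; 0 new (none)
  "karunsar" → 8 new (k, a, r, u, n, s, a, r)
  "run" → 3 new (r, u, n)
Total nodes = 11 + 6 + 3 + 3 + 4 + 2 + 6 + 5 + 5 + 0 + 8 + 3 = 56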